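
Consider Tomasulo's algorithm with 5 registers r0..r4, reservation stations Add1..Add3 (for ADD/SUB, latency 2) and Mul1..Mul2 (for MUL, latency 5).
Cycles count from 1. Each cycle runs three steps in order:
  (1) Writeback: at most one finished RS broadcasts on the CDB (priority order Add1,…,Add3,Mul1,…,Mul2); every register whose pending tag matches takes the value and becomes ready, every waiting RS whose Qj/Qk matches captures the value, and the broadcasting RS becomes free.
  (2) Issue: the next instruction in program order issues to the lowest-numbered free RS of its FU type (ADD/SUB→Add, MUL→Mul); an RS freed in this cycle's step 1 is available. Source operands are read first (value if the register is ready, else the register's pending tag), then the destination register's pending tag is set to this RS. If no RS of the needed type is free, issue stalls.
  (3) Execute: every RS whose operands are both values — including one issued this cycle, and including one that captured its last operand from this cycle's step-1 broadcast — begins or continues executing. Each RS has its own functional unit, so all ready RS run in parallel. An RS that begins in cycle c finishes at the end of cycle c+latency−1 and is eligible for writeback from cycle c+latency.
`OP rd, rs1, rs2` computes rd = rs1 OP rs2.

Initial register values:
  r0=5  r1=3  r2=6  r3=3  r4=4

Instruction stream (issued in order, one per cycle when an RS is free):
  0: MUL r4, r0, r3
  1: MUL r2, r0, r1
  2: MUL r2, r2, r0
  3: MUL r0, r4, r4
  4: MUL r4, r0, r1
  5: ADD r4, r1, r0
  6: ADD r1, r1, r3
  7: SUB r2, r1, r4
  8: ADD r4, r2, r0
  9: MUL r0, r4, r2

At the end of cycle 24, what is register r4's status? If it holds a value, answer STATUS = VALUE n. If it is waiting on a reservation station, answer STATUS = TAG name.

cycle 1: issue MUL r4<-Mul1 // r0:5,r1:3,r2:6,r3:3,r4:Mul1
cycle 2: issue MUL r2<-Mul2 // r0:5,r1:3,r2:Mul2,r3:3,r4:Mul1
cycle 3: stall // r0:5,r1:3,r2:Mul2,r3:3,r4:Mul1
cycle 4: stall // r0:5,r1:3,r2:Mul2,r3:3,r4:Mul1
cycle 5: stall // r0:5,r1:3,r2:Mul2,r3:3,r4:Mul1
cycle 6: CDB Mul1=15; issue MUL r2<-Mul1 // r0:5,r1:3,r2:Mul1,r3:3,r4:15
cycle 7: CDB Mul2=15; issue MUL r0<-Mul2 // r0:Mul2,r1:3,r2:Mul1,r3:3,r4:15
cycle 8: stall // r0:Mul2,r1:3,r2:Mul1,r3:3,r4:15
cycle 9: stall // r0:Mul2,r1:3,r2:Mul1,r3:3,r4:15
cycle 10: stall // r0:Mul2,r1:3,r2:Mul1,r3:3,r4:15
cycle 11: stall // r0:Mul2,r1:3,r2:Mul1,r3:3,r4:15
cycle 12: CDB Mul1=75; issue MUL r4<-Mul1 // r0:Mul2,r1:3,r2:75,r3:3,r4:Mul1
cycle 13: CDB Mul2=225; issue ADD r4<-Add1 // r0:225,r1:3,r2:75,r3:3,r4:Add1
cycle 14: issue ADD r1<-Add2 // r0:225,r1:Add2,r2:75,r3:3,r4:Add1
cycle 15: CDB Add1=228; issue SUB r2<-Add1 // r0:225,r1:Add2,r2:Add1,r3:3,r4:228
cycle 16: CDB Add2=6; issue ADD r4<-Add2 // r0:225,r1:6,r2:Add1,r3:3,r4:Add2
cycle 17: issue MUL r0<-Mul2 // r0:Mul2,r1:6,r2:Add1,r3:3,r4:Add2
cycle 18: CDB Add1=-222 // r0:Mul2,r1:6,r2:-222,r3:3,r4:Add2
cycle 19: CDB Mul1=675 // r0:Mul2,r1:6,r2:-222,r3:3,r4:Add2
cycle 20: CDB Add2=3 // r0:Mul2,r1:6,r2:-222,r3:3,r4:3
cycle 21: - // r0:Mul2,r1:6,r2:-222,r3:3,r4:3
cycle 22: - // r0:Mul2,r1:6,r2:-222,r3:3,r4:3
cycle 23: - // r0:Mul2,r1:6,r2:-222,r3:3,r4:3
cycle 24: - // r0:Mul2,r1:6,r2:-222,r3:3,r4:3

STATUS = VALUE 3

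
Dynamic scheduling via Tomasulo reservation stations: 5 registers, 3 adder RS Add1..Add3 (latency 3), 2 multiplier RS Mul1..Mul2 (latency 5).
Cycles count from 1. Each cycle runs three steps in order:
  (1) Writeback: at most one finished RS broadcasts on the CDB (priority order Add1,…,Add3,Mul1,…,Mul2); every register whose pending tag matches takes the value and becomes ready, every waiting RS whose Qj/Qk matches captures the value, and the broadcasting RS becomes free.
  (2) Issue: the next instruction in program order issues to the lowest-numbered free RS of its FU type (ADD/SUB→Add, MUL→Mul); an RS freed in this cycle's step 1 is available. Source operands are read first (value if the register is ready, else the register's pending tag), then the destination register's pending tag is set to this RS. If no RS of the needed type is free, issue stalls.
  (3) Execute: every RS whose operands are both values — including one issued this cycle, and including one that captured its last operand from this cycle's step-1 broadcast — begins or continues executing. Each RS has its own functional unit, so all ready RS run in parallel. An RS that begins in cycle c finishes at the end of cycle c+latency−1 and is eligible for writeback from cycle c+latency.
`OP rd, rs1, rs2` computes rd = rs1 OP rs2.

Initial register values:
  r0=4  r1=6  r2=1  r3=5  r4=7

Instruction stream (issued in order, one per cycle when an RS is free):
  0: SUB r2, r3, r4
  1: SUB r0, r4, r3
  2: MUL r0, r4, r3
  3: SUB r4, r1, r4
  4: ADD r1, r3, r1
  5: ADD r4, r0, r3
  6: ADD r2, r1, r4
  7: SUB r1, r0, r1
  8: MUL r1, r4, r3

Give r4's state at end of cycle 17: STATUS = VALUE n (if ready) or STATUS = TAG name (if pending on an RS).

cycle 1: issue SUB r2<-Add1 // r0:4,r1:6,r2:Add1,r3:5,r4:7
cycle 2: issue SUB r0<-Add2 // r0:Add2,r1:6,r2:Add1,r3:5,r4:7
cycle 3: issue MUL r0<-Mul1 // r0:Mul1,r1:6,r2:Add1,r3:5,r4:7
cycle 4: CDB Add1=-2; issue SUB r4<-Add1 // r0:Mul1,r1:6,r2:-2,r3:5,r4:Add1
cycle 5: CDB Add2=2; issue ADD r1<-Add2 // r0:Mul1,r1:Add2,r2:-2,r3:5,r4:Add1
cycle 6: issue ADD r4<-Add3 // r0:Mul1,r1:Add2,r2:-2,r3:5,r4:Add3
cycle 7: CDB Add1=-1; issue ADD r2<-Add1 // r0:Mul1,r1:Add2,r2:Add1,r3:5,r4:Add3
cycle 8: CDB Add2=11; issue SUB r1<-Add2 // r0:Mul1,r1:Add2,r2:Add1,r3:5,r4:Add3
cycle 9: CDB Mul1=35; issue MUL r1<-Mul1 // r0:35,r1:Mul1,r2:Add1,r3:5,r4:Add3
cycle 10: - // r0:35,r1:Mul1,r2:Add1,r3:5,r4:Add3
cycle 11: - // r0:35,r1:Mul1,r2:Add1,r3:5,r4:Add3
cycle 12: CDB Add2=24 // r0:35,r1:Mul1,r2:Add1,r3:5,r4:Add3
cycle 13: CDB Add3=40 // r0:35,r1:Mul1,r2:Add1,r3:5,r4:40
cycle 14: - // r0:35,r1:Mul1,r2:Add1,r3:5,r4:40
cycle 15: - // r0:35,r1:Mul1,r2:Add1,r3:5,r4:40
cycle 16: CDB Add1=51 // r0:35,r1:Mul1,r2:51,r3:5,r4:40
cycle 17: - // r0:35,r1:Mul1,r2:51,r3:5,r4:40

STATUS = VALUE 40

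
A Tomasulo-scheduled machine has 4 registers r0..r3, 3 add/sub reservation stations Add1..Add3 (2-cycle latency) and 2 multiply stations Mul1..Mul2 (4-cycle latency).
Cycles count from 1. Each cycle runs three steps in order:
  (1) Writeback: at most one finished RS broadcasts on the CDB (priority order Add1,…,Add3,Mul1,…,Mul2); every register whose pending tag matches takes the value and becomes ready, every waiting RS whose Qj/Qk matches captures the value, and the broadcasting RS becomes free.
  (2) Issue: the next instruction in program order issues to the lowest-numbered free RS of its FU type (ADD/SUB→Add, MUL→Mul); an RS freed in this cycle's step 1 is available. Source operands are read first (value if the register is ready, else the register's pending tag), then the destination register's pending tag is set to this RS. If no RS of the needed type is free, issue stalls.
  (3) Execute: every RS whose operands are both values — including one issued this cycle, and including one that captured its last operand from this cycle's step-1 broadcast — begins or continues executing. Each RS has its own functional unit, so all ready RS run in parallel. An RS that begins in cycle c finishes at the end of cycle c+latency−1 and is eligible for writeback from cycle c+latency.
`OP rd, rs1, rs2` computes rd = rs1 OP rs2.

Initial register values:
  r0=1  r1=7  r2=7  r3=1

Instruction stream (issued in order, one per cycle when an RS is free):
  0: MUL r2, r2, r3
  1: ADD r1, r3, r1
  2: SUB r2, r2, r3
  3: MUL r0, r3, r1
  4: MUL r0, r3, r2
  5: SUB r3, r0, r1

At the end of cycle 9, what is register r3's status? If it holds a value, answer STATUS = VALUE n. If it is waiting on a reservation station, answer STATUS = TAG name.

STATUS = TAG Add1

  c1: issue MUL r2<-Mul1  regs: r0:1,r1:7,r2:Mul1,r3:1
  c2: issue ADD r1<-Add1  regs: r0:1,r1:Add1,r2:Mul1,r3:1
  c3: issue SUB r2<-Add2  regs: r0:1,r1:Add1,r2:Add2,r3:1
  c4: CDB Add1=8; issue MUL r0<-Mul2  regs: r0:Mul2,r1:8,r2:Add2,r3:1
  c5: CDB Mul1=7; issue MUL r0<-Mul1  regs: r0:Mul1,r1:8,r2:Add2,r3:1
  c6: issue SUB r3<-Add1  regs: r0:Mul1,r1:8,r2:Add2,r3:Add1
  c7: CDB Add2=6  regs: r0:Mul1,r1:8,r2:6,r3:Add1
  c8: CDB Mul2=8  regs: r0:Mul1,r1:8,r2:6,r3:Add1
  c9: -  regs: r0:Mul1,r1:8,r2:6,r3:Add1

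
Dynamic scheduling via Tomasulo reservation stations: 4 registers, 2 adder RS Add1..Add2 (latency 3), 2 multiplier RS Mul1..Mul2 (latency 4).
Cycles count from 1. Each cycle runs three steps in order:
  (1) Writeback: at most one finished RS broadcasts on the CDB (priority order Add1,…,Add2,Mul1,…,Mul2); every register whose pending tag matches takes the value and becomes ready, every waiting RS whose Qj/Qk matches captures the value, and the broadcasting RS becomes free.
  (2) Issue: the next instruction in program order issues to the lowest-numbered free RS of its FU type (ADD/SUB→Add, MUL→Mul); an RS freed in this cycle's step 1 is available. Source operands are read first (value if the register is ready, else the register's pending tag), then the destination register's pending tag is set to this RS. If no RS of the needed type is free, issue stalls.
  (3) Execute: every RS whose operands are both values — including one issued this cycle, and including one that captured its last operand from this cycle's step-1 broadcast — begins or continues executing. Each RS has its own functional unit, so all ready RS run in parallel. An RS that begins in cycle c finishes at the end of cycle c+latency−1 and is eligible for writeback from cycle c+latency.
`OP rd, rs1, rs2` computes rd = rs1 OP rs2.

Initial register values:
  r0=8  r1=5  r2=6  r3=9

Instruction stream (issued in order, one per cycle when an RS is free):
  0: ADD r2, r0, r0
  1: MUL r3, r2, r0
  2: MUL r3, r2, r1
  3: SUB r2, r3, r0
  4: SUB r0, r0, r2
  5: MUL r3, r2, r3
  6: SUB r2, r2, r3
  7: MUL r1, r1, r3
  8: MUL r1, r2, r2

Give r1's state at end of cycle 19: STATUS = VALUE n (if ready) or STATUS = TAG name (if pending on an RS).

  c1: issue ADD r2<-Add1  regs: r0:8,r1:5,r2:Add1,r3:9
  c2: issue MUL r3<-Mul1  regs: r0:8,r1:5,r2:Add1,r3:Mul1
  c3: issue MUL r3<-Mul2  regs: r0:8,r1:5,r2:Add1,r3:Mul2
  c4: CDB Add1=16; issue SUB r2<-Add1  regs: r0:8,r1:5,r2:Add1,r3:Mul2
  c5: issue SUB r0<-Add2  regs: r0:Add2,r1:5,r2:Add1,r3:Mul2
  c6: stall  regs: r0:Add2,r1:5,r2:Add1,r3:Mul2
  c7: stall  regs: r0:Add2,r1:5,r2:Add1,r3:Mul2
  c8: CDB Mul1=128; issue MUL r3<-Mul1  regs: r0:Add2,r1:5,r2:Add1,r3:Mul1
  c9: CDB Mul2=80; stall  regs: r0:Add2,r1:5,r2:Add1,r3:Mul1
  c10: stall  regs: r0:Add2,r1:5,r2:Add1,r3:Mul1
  c11: stall  regs: r0:Add2,r1:5,r2:Add1,r3:Mul1
  c12: CDB Add1=72; issue SUB r2<-Add1  regs: r0:Add2,r1:5,r2:Add1,r3:Mul1
  c13: issue MUL r1<-Mul2  regs: r0:Add2,r1:Mul2,r2:Add1,r3:Mul1
  c14: stall  regs: r0:Add2,r1:Mul2,r2:Add1,r3:Mul1
  c15: CDB Add2=-64; stall  regs: r0:-64,r1:Mul2,r2:Add1,r3:Mul1
  c16: CDB Mul1=5760; issue MUL r1<-Mul1  regs: r0:-64,r1:Mul1,r2:Add1,r3:5760
  c17: -  regs: r0:-64,r1:Mul1,r2:Add1,r3:5760
  c18: -  regs: r0:-64,r1:Mul1,r2:Add1,r3:5760
  c19: CDB Add1=-5688  regs: r0:-64,r1:Mul1,r2:-5688,r3:5760

STATUS = TAG Mul1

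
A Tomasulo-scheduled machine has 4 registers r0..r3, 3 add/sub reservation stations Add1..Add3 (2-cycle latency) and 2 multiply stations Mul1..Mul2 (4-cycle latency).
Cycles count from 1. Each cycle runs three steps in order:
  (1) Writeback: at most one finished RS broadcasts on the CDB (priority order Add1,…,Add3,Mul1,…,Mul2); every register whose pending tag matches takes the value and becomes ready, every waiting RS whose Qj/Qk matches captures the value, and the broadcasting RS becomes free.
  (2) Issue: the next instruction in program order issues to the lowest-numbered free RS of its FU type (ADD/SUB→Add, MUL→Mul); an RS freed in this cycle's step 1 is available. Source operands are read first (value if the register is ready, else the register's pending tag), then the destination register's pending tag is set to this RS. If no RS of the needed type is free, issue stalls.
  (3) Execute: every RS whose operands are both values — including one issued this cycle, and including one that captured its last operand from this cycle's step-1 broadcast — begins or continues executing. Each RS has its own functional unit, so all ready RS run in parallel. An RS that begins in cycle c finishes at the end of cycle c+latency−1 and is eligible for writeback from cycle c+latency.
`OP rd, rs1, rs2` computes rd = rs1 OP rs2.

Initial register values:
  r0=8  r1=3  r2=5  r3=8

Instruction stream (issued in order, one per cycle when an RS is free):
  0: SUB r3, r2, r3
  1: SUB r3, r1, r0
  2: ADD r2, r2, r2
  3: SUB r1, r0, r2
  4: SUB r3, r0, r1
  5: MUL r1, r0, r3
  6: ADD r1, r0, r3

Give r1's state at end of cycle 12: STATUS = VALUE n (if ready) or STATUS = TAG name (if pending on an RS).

STATUS = VALUE 18

c1: issue SUB r3<-Add1 | r0:8,r1:3,r2:5,r3:Add1
c2: issue SUB r3<-Add2 | r0:8,r1:3,r2:5,r3:Add2
c3: CDB Add1=-3; issue ADD r2<-Add1 | r0:8,r1:3,r2:Add1,r3:Add2
c4: CDB Add2=-5; issue SUB r1<-Add2 | r0:8,r1:Add2,r2:Add1,r3:-5
c5: CDB Add1=10; issue SUB r3<-Add1 | r0:8,r1:Add2,r2:10,r3:Add1
c6: issue MUL r1<-Mul1 | r0:8,r1:Mul1,r2:10,r3:Add1
c7: CDB Add2=-2; issue ADD r1<-Add2 | r0:8,r1:Add2,r2:10,r3:Add1
c8: - | r0:8,r1:Add2,r2:10,r3:Add1
c9: CDB Add1=10 | r0:8,r1:Add2,r2:10,r3:10
c10: - | r0:8,r1:Add2,r2:10,r3:10
c11: CDB Add2=18 | r0:8,r1:18,r2:10,r3:10
c12: - | r0:8,r1:18,r2:10,r3:10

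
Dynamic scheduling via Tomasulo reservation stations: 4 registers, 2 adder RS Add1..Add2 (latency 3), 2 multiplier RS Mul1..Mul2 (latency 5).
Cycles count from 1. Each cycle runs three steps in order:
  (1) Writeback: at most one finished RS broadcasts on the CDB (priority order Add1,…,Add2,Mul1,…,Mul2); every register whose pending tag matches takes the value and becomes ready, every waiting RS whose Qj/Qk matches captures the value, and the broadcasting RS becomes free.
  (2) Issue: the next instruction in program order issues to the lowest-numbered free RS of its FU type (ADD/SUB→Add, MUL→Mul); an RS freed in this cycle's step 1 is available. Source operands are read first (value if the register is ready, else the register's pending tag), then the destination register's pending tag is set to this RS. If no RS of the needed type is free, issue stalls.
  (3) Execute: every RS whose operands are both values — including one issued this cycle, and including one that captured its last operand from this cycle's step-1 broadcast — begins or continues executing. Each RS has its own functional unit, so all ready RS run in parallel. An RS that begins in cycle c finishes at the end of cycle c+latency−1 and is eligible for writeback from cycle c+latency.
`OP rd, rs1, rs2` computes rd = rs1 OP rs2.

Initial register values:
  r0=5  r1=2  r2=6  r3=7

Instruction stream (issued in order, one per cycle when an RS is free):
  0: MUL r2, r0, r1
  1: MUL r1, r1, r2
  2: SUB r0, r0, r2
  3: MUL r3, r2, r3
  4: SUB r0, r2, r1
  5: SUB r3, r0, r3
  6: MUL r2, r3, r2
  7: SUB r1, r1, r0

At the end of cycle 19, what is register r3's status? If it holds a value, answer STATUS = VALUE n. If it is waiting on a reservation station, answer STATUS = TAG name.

STATUS = VALUE -80

c1: issue MUL r2<-Mul1 | r0:5,r1:2,r2:Mul1,r3:7
c2: issue MUL r1<-Mul2 | r0:5,r1:Mul2,r2:Mul1,r3:7
c3: issue SUB r0<-Add1 | r0:Add1,r1:Mul2,r2:Mul1,r3:7
c4: stall | r0:Add1,r1:Mul2,r2:Mul1,r3:7
c5: stall | r0:Add1,r1:Mul2,r2:Mul1,r3:7
c6: CDB Mul1=10; issue MUL r3<-Mul1 | r0:Add1,r1:Mul2,r2:10,r3:Mul1
c7: issue SUB r0<-Add2 | r0:Add2,r1:Mul2,r2:10,r3:Mul1
c8: stall | r0:Add2,r1:Mul2,r2:10,r3:Mul1
c9: CDB Add1=-5; issue SUB r3<-Add1 | r0:Add2,r1:Mul2,r2:10,r3:Add1
c10: stall | r0:Add2,r1:Mul2,r2:10,r3:Add1
c11: CDB Mul1=70; issue MUL r2<-Mul1 | r0:Add2,r1:Mul2,r2:Mul1,r3:Add1
c12: CDB Mul2=20; stall | r0:Add2,r1:20,r2:Mul1,r3:Add1
c13: stall | r0:Add2,r1:20,r2:Mul1,r3:Add1
c14: stall | r0:Add2,r1:20,r2:Mul1,r3:Add1
c15: CDB Add2=-10; issue SUB r1<-Add2 | r0:-10,r1:Add2,r2:Mul1,r3:Add1
c16: - | r0:-10,r1:Add2,r2:Mul1,r3:Add1
c17: - | r0:-10,r1:Add2,r2:Mul1,r3:Add1
c18: CDB Add1=-80 | r0:-10,r1:Add2,r2:Mul1,r3:-80
c19: CDB Add2=30 | r0:-10,r1:30,r2:Mul1,r3:-80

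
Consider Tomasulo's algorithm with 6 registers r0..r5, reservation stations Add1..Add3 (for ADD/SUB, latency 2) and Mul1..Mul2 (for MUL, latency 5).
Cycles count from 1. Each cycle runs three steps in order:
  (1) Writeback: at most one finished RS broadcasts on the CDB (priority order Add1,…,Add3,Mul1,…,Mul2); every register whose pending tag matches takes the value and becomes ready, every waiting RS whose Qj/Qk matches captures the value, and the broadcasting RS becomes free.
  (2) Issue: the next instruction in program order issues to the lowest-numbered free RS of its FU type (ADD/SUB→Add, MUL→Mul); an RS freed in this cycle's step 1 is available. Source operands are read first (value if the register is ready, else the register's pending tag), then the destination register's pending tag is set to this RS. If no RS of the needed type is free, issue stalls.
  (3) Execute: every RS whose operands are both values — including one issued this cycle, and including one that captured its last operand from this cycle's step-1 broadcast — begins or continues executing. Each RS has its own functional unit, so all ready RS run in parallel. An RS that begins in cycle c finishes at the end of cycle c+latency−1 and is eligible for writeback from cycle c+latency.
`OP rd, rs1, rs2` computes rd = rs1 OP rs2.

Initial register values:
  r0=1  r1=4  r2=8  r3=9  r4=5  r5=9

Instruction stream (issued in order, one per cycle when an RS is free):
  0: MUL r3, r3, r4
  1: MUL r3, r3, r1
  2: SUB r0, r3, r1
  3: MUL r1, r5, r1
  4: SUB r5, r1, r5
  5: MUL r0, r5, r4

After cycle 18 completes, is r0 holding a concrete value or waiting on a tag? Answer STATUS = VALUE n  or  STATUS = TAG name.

  c1: issue MUL r3<-Mul1  regs: r0:1,r1:4,r2:8,r3:Mul1,r4:5,r5:9
  c2: issue MUL r3<-Mul2  regs: r0:1,r1:4,r2:8,r3:Mul2,r4:5,r5:9
  c3: issue SUB r0<-Add1  regs: r0:Add1,r1:4,r2:8,r3:Mul2,r4:5,r5:9
  c4: stall  regs: r0:Add1,r1:4,r2:8,r3:Mul2,r4:5,r5:9
  c5: stall  regs: r0:Add1,r1:4,r2:8,r3:Mul2,r4:5,r5:9
  c6: CDB Mul1=45; issue MUL r1<-Mul1  regs: r0:Add1,r1:Mul1,r2:8,r3:Mul2,r4:5,r5:9
  c7: issue SUB r5<-Add2  regs: r0:Add1,r1:Mul1,r2:8,r3:Mul2,r4:5,r5:Add2
  c8: stall  regs: r0:Add1,r1:Mul1,r2:8,r3:Mul2,r4:5,r5:Add2
  c9: stall  regs: r0:Add1,r1:Mul1,r2:8,r3:Mul2,r4:5,r5:Add2
  c10: stall  regs: r0:Add1,r1:Mul1,r2:8,r3:Mul2,r4:5,r5:Add2
  c11: CDB Mul1=36; issue MUL r0<-Mul1  regs: r0:Mul1,r1:36,r2:8,r3:Mul2,r4:5,r5:Add2
  c12: CDB Mul2=180  regs: r0:Mul1,r1:36,r2:8,r3:180,r4:5,r5:Add2
  c13: CDB Add2=27  regs: r0:Mul1,r1:36,r2:8,r3:180,r4:5,r5:27
  c14: CDB Add1=176  regs: r0:Mul1,r1:36,r2:8,r3:180,r4:5,r5:27
  c15: -  regs: r0:Mul1,r1:36,r2:8,r3:180,r4:5,r5:27
  c16: -  regs: r0:Mul1,r1:36,r2:8,r3:180,r4:5,r5:27
  c17: -  regs: r0:Mul1,r1:36,r2:8,r3:180,r4:5,r5:27
  c18: CDB Mul1=135  regs: r0:135,r1:36,r2:8,r3:180,r4:5,r5:27

STATUS = VALUE 135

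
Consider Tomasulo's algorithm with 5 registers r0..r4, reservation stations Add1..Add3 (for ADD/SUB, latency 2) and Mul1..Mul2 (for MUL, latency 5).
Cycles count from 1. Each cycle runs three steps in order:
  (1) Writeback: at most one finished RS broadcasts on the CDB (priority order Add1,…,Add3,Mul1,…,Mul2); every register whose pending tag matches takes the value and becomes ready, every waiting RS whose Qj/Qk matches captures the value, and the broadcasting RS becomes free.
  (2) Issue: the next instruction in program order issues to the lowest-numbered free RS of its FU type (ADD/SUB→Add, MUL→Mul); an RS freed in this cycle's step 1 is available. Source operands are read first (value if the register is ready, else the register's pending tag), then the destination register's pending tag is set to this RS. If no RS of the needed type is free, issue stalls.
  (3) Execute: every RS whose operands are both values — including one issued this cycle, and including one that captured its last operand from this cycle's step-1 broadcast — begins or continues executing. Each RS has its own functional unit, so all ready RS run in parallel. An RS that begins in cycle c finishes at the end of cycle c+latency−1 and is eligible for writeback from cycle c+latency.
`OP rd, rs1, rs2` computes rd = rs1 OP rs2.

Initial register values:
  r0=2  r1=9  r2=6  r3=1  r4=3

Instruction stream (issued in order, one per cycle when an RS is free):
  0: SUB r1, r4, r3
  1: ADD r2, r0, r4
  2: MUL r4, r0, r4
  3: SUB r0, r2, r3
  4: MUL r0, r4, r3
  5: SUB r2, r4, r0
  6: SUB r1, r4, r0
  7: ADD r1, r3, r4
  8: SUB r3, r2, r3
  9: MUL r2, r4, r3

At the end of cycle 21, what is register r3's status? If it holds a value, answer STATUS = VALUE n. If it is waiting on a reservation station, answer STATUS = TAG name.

c1: issue SUB r1<-Add1 | r0:2,r1:Add1,r2:6,r3:1,r4:3
c2: issue ADD r2<-Add2 | r0:2,r1:Add1,r2:Add2,r3:1,r4:3
c3: CDB Add1=2; issue MUL r4<-Mul1 | r0:2,r1:2,r2:Add2,r3:1,r4:Mul1
c4: CDB Add2=5; issue SUB r0<-Add1 | r0:Add1,r1:2,r2:5,r3:1,r4:Mul1
c5: issue MUL r0<-Mul2 | r0:Mul2,r1:2,r2:5,r3:1,r4:Mul1
c6: CDB Add1=4; issue SUB r2<-Add1 | r0:Mul2,r1:2,r2:Add1,r3:1,r4:Mul1
c7: issue SUB r1<-Add2 | r0:Mul2,r1:Add2,r2:Add1,r3:1,r4:Mul1
c8: CDB Mul1=6; issue ADD r1<-Add3 | r0:Mul2,r1:Add3,r2:Add1,r3:1,r4:6
c9: stall | r0:Mul2,r1:Add3,r2:Add1,r3:1,r4:6
c10: CDB Add3=7; issue SUB r3<-Add3 | r0:Mul2,r1:7,r2:Add1,r3:Add3,r4:6
c11: issue MUL r2<-Mul1 | r0:Mul2,r1:7,r2:Mul1,r3:Add3,r4:6
c12: - | r0:Mul2,r1:7,r2:Mul1,r3:Add3,r4:6
c13: CDB Mul2=6 | r0:6,r1:7,r2:Mul1,r3:Add3,r4:6
c14: - | r0:6,r1:7,r2:Mul1,r3:Add3,r4:6
c15: CDB Add1=0 | r0:6,r1:7,r2:Mul1,r3:Add3,r4:6
c16: CDB Add2=0 | r0:6,r1:7,r2:Mul1,r3:Add3,r4:6
c17: CDB Add3=-1 | r0:6,r1:7,r2:Mul1,r3:-1,r4:6
c18: - | r0:6,r1:7,r2:Mul1,r3:-1,r4:6
c19: - | r0:6,r1:7,r2:Mul1,r3:-1,r4:6
c20: - | r0:6,r1:7,r2:Mul1,r3:-1,r4:6
c21: - | r0:6,r1:7,r2:Mul1,r3:-1,r4:6

STATUS = VALUE -1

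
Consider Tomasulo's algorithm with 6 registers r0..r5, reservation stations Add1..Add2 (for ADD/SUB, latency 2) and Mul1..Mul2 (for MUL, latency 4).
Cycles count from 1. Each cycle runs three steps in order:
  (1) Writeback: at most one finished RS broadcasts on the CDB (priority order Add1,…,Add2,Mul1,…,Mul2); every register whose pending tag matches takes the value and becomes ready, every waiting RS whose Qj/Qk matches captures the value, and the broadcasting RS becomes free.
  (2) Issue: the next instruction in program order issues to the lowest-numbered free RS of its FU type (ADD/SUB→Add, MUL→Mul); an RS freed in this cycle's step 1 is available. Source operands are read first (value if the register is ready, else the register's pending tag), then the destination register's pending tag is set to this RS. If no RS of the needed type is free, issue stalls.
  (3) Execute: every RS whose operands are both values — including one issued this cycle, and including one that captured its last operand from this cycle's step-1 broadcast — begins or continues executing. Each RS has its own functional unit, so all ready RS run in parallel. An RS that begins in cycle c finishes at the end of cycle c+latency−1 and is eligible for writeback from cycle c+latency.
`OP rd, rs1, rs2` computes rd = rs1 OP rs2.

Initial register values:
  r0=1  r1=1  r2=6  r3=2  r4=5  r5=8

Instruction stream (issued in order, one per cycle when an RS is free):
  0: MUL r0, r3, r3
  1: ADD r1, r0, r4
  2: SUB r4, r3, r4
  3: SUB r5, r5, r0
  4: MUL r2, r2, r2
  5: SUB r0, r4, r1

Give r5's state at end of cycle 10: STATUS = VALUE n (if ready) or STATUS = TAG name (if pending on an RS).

  c1: issue MUL r0<-Mul1  regs: r0:Mul1,r1:1,r2:6,r3:2,r4:5,r5:8
  c2: issue ADD r1<-Add1  regs: r0:Mul1,r1:Add1,r2:6,r3:2,r4:5,r5:8
  c3: issue SUB r4<-Add2  regs: r0:Mul1,r1:Add1,r2:6,r3:2,r4:Add2,r5:8
  c4: stall  regs: r0:Mul1,r1:Add1,r2:6,r3:2,r4:Add2,r5:8
  c5: CDB Add2=-3; issue SUB r5<-Add2  regs: r0:Mul1,r1:Add1,r2:6,r3:2,r4:-3,r5:Add2
  c6: CDB Mul1=4; issue MUL r2<-Mul1  regs: r0:4,r1:Add1,r2:Mul1,r3:2,r4:-3,r5:Add2
  c7: stall  regs: r0:4,r1:Add1,r2:Mul1,r3:2,r4:-3,r5:Add2
  c8: CDB Add1=9; issue SUB r0<-Add1  regs: r0:Add1,r1:9,r2:Mul1,r3:2,r4:-3,r5:Add2
  c9: CDB Add2=4  regs: r0:Add1,r1:9,r2:Mul1,r3:2,r4:-3,r5:4
  c10: CDB Add1=-12  regs: r0:-12,r1:9,r2:Mul1,r3:2,r4:-3,r5:4

STATUS = VALUE 4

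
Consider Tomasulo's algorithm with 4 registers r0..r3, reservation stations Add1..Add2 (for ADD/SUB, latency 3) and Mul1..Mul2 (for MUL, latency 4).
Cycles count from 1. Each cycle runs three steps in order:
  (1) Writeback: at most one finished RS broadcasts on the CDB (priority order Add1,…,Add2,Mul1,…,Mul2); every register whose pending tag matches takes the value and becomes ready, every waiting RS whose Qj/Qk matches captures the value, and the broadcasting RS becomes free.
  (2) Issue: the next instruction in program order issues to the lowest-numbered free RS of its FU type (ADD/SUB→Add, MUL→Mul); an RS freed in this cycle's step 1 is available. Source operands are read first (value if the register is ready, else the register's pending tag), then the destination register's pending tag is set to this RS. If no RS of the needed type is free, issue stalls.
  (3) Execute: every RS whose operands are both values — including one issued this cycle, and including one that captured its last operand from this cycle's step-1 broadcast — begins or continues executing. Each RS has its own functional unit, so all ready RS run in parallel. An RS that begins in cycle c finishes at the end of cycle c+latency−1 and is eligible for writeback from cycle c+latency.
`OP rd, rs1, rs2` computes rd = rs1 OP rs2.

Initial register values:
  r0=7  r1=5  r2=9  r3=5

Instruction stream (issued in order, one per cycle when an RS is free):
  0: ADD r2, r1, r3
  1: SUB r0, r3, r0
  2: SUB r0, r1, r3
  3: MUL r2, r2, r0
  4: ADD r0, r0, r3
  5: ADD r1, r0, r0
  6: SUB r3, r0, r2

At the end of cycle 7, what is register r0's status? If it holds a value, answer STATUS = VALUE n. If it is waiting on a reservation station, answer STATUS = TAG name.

STATUS = TAG Add2

c1: issue ADD r2<-Add1 | r0:7,r1:5,r2:Add1,r3:5
c2: issue SUB r0<-Add2 | r0:Add2,r1:5,r2:Add1,r3:5
c3: stall | r0:Add2,r1:5,r2:Add1,r3:5
c4: CDB Add1=10; issue SUB r0<-Add1 | r0:Add1,r1:5,r2:10,r3:5
c5: CDB Add2=-2; issue MUL r2<-Mul1 | r0:Add1,r1:5,r2:Mul1,r3:5
c6: issue ADD r0<-Add2 | r0:Add2,r1:5,r2:Mul1,r3:5
c7: CDB Add1=0; issue ADD r1<-Add1 | r0:Add2,r1:Add1,r2:Mul1,r3:5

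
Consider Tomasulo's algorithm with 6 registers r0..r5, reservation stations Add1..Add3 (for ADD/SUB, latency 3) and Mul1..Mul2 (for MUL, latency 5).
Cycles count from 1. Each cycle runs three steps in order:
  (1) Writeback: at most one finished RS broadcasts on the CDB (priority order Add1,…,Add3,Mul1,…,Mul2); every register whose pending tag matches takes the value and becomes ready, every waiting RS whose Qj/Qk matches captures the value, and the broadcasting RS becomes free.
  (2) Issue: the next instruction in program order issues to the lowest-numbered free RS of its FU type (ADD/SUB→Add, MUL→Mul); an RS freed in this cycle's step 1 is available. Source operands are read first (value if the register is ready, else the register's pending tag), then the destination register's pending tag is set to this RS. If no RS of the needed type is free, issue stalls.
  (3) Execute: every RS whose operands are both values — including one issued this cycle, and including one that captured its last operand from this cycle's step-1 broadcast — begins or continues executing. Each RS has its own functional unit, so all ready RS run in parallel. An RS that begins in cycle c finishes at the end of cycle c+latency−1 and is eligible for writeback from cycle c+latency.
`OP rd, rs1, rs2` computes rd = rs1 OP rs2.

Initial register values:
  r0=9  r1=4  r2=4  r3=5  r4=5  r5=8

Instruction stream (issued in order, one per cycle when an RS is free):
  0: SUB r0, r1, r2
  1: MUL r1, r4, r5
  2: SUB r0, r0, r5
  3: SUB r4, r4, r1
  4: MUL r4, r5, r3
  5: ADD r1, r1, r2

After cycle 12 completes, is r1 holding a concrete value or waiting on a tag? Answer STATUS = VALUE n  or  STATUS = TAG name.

STATUS = VALUE 44

c1: issue SUB r0<-Add1 | r0:Add1,r1:4,r2:4,r3:5,r4:5,r5:8
c2: issue MUL r1<-Mul1 | r0:Add1,r1:Mul1,r2:4,r3:5,r4:5,r5:8
c3: issue SUB r0<-Add2 | r0:Add2,r1:Mul1,r2:4,r3:5,r4:5,r5:8
c4: CDB Add1=0; issue SUB r4<-Add1 | r0:Add2,r1:Mul1,r2:4,r3:5,r4:Add1,r5:8
c5: issue MUL r4<-Mul2 | r0:Add2,r1:Mul1,r2:4,r3:5,r4:Mul2,r5:8
c6: issue ADD r1<-Add3 | r0:Add2,r1:Add3,r2:4,r3:5,r4:Mul2,r5:8
c7: CDB Add2=-8 | r0:-8,r1:Add3,r2:4,r3:5,r4:Mul2,r5:8
c8: CDB Mul1=40 | r0:-8,r1:Add3,r2:4,r3:5,r4:Mul2,r5:8
c9: - | r0:-8,r1:Add3,r2:4,r3:5,r4:Mul2,r5:8
c10: CDB Mul2=40 | r0:-8,r1:Add3,r2:4,r3:5,r4:40,r5:8
c11: CDB Add1=-35 | r0:-8,r1:Add3,r2:4,r3:5,r4:40,r5:8
c12: CDB Add3=44 | r0:-8,r1:44,r2:4,r3:5,r4:40,r5:8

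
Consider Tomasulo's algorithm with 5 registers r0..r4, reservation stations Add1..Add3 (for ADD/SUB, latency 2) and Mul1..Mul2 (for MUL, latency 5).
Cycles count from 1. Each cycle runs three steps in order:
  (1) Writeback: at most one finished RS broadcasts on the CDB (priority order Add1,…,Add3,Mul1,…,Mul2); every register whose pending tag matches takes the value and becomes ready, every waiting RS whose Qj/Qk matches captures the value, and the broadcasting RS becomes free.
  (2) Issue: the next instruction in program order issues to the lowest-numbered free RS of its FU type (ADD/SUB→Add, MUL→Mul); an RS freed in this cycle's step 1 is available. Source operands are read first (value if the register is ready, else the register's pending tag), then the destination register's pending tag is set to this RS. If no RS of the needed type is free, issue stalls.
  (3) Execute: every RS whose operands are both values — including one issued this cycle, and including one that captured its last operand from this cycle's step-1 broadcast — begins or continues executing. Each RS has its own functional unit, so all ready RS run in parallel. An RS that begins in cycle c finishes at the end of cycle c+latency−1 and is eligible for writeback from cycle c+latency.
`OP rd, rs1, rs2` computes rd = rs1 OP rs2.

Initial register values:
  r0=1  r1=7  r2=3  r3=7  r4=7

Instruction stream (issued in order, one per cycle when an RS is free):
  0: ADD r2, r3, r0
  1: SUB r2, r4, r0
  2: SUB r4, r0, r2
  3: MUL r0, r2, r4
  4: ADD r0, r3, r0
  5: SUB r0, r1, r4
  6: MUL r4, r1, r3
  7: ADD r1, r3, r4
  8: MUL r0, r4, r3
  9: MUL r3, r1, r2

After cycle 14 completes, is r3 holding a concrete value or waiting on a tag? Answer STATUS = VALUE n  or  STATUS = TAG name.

STATUS = TAG Mul2

cycle 1: issue ADD r2<-Add1 // r0:1,r1:7,r2:Add1,r3:7,r4:7
cycle 2: issue SUB r2<-Add2 // r0:1,r1:7,r2:Add2,r3:7,r4:7
cycle 3: CDB Add1=8; issue SUB r4<-Add1 // r0:1,r1:7,r2:Add2,r3:7,r4:Add1
cycle 4: CDB Add2=6; issue MUL r0<-Mul1 // r0:Mul1,r1:7,r2:6,r3:7,r4:Add1
cycle 5: issue ADD r0<-Add2 // r0:Add2,r1:7,r2:6,r3:7,r4:Add1
cycle 6: CDB Add1=-5; issue SUB r0<-Add1 // r0:Add1,r1:7,r2:6,r3:7,r4:-5
cycle 7: issue MUL r4<-Mul2 // r0:Add1,r1:7,r2:6,r3:7,r4:Mul2
cycle 8: CDB Add1=12; issue ADD r1<-Add1 // r0:12,r1:Add1,r2:6,r3:7,r4:Mul2
cycle 9: stall // r0:12,r1:Add1,r2:6,r3:7,r4:Mul2
cycle 10: stall // r0:12,r1:Add1,r2:6,r3:7,r4:Mul2
cycle 11: CDB Mul1=-30; issue MUL r0<-Mul1 // r0:Mul1,r1:Add1,r2:6,r3:7,r4:Mul2
cycle 12: CDB Mul2=49; issue MUL r3<-Mul2 // r0:Mul1,r1:Add1,r2:6,r3:Mul2,r4:49
cycle 13: CDB Add2=-23 // r0:Mul1,r1:Add1,r2:6,r3:Mul2,r4:49
cycle 14: CDB Add1=56 // r0:Mul1,r1:56,r2:6,r3:Mul2,r4:49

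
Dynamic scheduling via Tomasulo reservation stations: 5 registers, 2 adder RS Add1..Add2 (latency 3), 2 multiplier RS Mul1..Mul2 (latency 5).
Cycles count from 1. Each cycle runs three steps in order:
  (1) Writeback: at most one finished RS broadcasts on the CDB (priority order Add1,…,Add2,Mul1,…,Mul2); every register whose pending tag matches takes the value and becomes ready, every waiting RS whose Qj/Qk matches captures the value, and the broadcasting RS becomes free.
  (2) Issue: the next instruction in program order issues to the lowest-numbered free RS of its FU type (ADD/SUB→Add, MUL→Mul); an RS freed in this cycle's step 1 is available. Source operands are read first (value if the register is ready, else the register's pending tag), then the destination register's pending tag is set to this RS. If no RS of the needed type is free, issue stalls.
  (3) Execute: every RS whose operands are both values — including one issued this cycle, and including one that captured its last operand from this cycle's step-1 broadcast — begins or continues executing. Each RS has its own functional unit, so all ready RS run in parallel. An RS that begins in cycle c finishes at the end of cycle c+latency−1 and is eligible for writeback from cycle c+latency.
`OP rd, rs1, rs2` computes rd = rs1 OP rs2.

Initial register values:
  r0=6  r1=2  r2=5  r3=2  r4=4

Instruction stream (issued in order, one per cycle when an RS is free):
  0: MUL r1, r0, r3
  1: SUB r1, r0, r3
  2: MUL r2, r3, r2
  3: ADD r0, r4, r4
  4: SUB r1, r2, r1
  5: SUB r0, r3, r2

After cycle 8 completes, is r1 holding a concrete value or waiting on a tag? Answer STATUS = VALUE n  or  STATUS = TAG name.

  c1: issue MUL r1<-Mul1  regs: r0:6,r1:Mul1,r2:5,r3:2,r4:4
  c2: issue SUB r1<-Add1  regs: r0:6,r1:Add1,r2:5,r3:2,r4:4
  c3: issue MUL r2<-Mul2  regs: r0:6,r1:Add1,r2:Mul2,r3:2,r4:4
  c4: issue ADD r0<-Add2  regs: r0:Add2,r1:Add1,r2:Mul2,r3:2,r4:4
  c5: CDB Add1=4; issue SUB r1<-Add1  regs: r0:Add2,r1:Add1,r2:Mul2,r3:2,r4:4
  c6: CDB Mul1=12; stall  regs: r0:Add2,r1:Add1,r2:Mul2,r3:2,r4:4
  c7: CDB Add2=8; issue SUB r0<-Add2  regs: r0:Add2,r1:Add1,r2:Mul2,r3:2,r4:4
  c8: CDB Mul2=10  regs: r0:Add2,r1:Add1,r2:10,r3:2,r4:4

STATUS = TAG Add1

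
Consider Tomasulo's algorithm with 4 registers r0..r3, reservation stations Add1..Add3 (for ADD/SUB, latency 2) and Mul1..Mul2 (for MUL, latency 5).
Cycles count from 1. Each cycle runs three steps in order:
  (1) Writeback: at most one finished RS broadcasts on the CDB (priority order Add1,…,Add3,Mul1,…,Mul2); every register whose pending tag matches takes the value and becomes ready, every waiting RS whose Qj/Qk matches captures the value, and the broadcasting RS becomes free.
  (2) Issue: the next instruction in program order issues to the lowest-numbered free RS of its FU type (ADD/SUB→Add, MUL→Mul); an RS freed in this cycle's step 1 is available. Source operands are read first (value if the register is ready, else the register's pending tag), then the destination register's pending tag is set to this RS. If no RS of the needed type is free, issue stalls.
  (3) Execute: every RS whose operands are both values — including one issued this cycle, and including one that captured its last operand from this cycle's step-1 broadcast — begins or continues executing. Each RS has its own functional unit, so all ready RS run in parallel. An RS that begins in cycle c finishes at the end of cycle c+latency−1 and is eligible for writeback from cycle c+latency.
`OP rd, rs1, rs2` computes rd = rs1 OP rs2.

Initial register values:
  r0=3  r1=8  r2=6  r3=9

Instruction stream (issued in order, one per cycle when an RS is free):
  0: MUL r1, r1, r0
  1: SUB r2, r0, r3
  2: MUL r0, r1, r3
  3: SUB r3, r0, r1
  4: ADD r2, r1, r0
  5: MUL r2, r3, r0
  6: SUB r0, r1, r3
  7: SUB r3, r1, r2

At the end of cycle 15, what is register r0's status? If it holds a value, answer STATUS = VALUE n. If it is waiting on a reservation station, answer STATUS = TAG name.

c1: issue MUL r1<-Mul1 | r0:3,r1:Mul1,r2:6,r3:9
c2: issue SUB r2<-Add1 | r0:3,r1:Mul1,r2:Add1,r3:9
c3: issue MUL r0<-Mul2 | r0:Mul2,r1:Mul1,r2:Add1,r3:9
c4: CDB Add1=-6; issue SUB r3<-Add1 | r0:Mul2,r1:Mul1,r2:-6,r3:Add1
c5: issue ADD r2<-Add2 | r0:Mul2,r1:Mul1,r2:Add2,r3:Add1
c6: CDB Mul1=24; issue MUL r2<-Mul1 | r0:Mul2,r1:24,r2:Mul1,r3:Add1
c7: issue SUB r0<-Add3 | r0:Add3,r1:24,r2:Mul1,r3:Add1
c8: stall | r0:Add3,r1:24,r2:Mul1,r3:Add1
c9: stall | r0:Add3,r1:24,r2:Mul1,r3:Add1
c10: stall | r0:Add3,r1:24,r2:Mul1,r3:Add1
c11: CDB Mul2=216; stall | r0:Add3,r1:24,r2:Mul1,r3:Add1
c12: stall | r0:Add3,r1:24,r2:Mul1,r3:Add1
c13: CDB Add1=192; issue SUB r3<-Add1 | r0:Add3,r1:24,r2:Mul1,r3:Add1
c14: CDB Add2=240 | r0:Add3,r1:24,r2:Mul1,r3:Add1
c15: CDB Add3=-168 | r0:-168,r1:24,r2:Mul1,r3:Add1

STATUS = VALUE -168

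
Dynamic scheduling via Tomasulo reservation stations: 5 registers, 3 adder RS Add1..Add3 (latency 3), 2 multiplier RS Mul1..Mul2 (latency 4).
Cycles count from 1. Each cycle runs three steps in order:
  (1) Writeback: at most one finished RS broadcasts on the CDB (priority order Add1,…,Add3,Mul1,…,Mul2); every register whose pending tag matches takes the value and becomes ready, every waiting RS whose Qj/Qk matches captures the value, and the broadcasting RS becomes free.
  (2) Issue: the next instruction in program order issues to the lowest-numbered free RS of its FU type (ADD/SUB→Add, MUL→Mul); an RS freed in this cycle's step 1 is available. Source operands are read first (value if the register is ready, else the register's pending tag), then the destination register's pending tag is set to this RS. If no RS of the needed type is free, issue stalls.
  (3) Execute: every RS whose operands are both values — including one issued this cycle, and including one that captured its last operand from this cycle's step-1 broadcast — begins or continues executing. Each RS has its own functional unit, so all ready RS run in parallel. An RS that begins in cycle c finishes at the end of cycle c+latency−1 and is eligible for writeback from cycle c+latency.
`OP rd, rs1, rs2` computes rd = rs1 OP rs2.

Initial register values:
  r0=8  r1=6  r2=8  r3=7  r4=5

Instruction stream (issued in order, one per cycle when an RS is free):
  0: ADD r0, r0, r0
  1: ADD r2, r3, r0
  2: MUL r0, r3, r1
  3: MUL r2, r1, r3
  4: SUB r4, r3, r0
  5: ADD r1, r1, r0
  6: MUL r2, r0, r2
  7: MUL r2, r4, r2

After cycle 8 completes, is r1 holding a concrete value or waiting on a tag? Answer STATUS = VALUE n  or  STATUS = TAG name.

STATUS = TAG Add3

cycle 1: issue ADD r0<-Add1 // r0:Add1,r1:6,r2:8,r3:7,r4:5
cycle 2: issue ADD r2<-Add2 // r0:Add1,r1:6,r2:Add2,r3:7,r4:5
cycle 3: issue MUL r0<-Mul1 // r0:Mul1,r1:6,r2:Add2,r3:7,r4:5
cycle 4: CDB Add1=16; issue MUL r2<-Mul2 // r0:Mul1,r1:6,r2:Mul2,r3:7,r4:5
cycle 5: issue SUB r4<-Add1 // r0:Mul1,r1:6,r2:Mul2,r3:7,r4:Add1
cycle 6: issue ADD r1<-Add3 // r0:Mul1,r1:Add3,r2:Mul2,r3:7,r4:Add1
cycle 7: CDB Add2=23; stall // r0:Mul1,r1:Add3,r2:Mul2,r3:7,r4:Add1
cycle 8: CDB Mul1=42; issue MUL r2<-Mul1 // r0:42,r1:Add3,r2:Mul1,r3:7,r4:Add1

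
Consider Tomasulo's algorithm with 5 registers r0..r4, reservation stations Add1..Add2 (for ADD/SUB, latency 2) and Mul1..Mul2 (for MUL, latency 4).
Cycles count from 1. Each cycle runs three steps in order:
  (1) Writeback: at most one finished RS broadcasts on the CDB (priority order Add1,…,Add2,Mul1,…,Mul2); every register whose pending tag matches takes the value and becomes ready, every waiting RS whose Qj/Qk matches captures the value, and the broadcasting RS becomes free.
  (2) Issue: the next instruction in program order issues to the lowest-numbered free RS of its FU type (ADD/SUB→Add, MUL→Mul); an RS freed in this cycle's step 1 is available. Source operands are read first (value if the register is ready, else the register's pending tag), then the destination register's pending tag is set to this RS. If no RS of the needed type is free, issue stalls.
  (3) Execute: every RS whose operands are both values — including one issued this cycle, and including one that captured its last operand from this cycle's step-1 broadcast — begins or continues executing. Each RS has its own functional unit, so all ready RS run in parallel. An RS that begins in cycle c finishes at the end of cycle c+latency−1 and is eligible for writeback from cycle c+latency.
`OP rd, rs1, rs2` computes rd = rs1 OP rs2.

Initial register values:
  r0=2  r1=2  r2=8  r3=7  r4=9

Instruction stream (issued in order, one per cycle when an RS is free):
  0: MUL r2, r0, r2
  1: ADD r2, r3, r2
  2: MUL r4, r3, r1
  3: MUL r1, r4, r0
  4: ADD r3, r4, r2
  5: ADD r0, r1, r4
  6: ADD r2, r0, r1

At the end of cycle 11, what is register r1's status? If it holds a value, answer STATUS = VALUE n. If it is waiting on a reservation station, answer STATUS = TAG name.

cycle 1: issue MUL r2<-Mul1 // r0:2,r1:2,r2:Mul1,r3:7,r4:9
cycle 2: issue ADD r2<-Add1 // r0:2,r1:2,r2:Add1,r3:7,r4:9
cycle 3: issue MUL r4<-Mul2 // r0:2,r1:2,r2:Add1,r3:7,r4:Mul2
cycle 4: stall // r0:2,r1:2,r2:Add1,r3:7,r4:Mul2
cycle 5: CDB Mul1=16; issue MUL r1<-Mul1 // r0:2,r1:Mul1,r2:Add1,r3:7,r4:Mul2
cycle 6: issue ADD r3<-Add2 // r0:2,r1:Mul1,r2:Add1,r3:Add2,r4:Mul2
cycle 7: CDB Add1=23; issue ADD r0<-Add1 // r0:Add1,r1:Mul1,r2:23,r3:Add2,r4:Mul2
cycle 8: CDB Mul2=14; stall // r0:Add1,r1:Mul1,r2:23,r3:Add2,r4:14
cycle 9: stall // r0:Add1,r1:Mul1,r2:23,r3:Add2,r4:14
cycle 10: CDB Add2=37; issue ADD r2<-Add2 // r0:Add1,r1:Mul1,r2:Add2,r3:37,r4:14
cycle 11: - // r0:Add1,r1:Mul1,r2:Add2,r3:37,r4:14

STATUS = TAG Mul1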